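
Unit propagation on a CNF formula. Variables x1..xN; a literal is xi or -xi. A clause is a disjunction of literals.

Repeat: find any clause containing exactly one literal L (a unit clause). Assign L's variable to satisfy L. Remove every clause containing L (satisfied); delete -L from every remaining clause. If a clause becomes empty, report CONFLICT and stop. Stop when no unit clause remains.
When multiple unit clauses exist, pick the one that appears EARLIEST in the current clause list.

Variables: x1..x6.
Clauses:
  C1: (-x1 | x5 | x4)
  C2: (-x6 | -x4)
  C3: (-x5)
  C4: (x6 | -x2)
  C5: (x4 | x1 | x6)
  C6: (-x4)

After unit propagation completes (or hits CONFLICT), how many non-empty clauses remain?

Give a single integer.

Answer: 0

Derivation:
unit clause [-5] forces x5=F; simplify:
  drop 5 from [-1, 5, 4] -> [-1, 4]
  satisfied 1 clause(s); 5 remain; assigned so far: [5]
unit clause [-4] forces x4=F; simplify:
  drop 4 from [-1, 4] -> [-1]
  drop 4 from [4, 1, 6] -> [1, 6]
  satisfied 2 clause(s); 3 remain; assigned so far: [4, 5]
unit clause [-1] forces x1=F; simplify:
  drop 1 from [1, 6] -> [6]
  satisfied 1 clause(s); 2 remain; assigned so far: [1, 4, 5]
unit clause [6] forces x6=T; simplify:
  satisfied 2 clause(s); 0 remain; assigned so far: [1, 4, 5, 6]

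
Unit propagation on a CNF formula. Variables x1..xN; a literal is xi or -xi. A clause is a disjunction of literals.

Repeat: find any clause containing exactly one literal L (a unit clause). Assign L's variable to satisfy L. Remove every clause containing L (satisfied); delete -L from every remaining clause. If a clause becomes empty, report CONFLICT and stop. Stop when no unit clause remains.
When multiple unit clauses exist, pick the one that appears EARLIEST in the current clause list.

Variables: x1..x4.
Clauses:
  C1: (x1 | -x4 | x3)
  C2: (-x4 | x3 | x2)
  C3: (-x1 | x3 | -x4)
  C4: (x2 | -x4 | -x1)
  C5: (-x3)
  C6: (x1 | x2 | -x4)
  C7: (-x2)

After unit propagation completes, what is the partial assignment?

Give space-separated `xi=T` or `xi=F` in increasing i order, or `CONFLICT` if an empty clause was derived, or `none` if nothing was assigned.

unit clause [-3] forces x3=F; simplify:
  drop 3 from [1, -4, 3] -> [1, -4]
  drop 3 from [-4, 3, 2] -> [-4, 2]
  drop 3 from [-1, 3, -4] -> [-1, -4]
  satisfied 1 clause(s); 6 remain; assigned so far: [3]
unit clause [-2] forces x2=F; simplify:
  drop 2 from [-4, 2] -> [-4]
  drop 2 from [2, -4, -1] -> [-4, -1]
  drop 2 from [1, 2, -4] -> [1, -4]
  satisfied 1 clause(s); 5 remain; assigned so far: [2, 3]
unit clause [-4] forces x4=F; simplify:
  satisfied 5 clause(s); 0 remain; assigned so far: [2, 3, 4]

Answer: x2=F x3=F x4=F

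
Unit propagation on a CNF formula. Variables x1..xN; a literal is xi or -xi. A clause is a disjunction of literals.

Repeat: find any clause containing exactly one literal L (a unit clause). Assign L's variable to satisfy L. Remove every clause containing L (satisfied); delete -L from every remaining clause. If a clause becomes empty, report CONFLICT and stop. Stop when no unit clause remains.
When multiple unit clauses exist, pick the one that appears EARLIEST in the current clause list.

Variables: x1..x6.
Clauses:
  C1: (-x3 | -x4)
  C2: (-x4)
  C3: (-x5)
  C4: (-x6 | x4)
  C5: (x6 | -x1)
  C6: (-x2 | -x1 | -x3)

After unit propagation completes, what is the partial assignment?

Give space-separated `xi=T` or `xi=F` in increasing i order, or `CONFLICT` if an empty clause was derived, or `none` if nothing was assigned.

unit clause [-4] forces x4=F; simplify:
  drop 4 from [-6, 4] -> [-6]
  satisfied 2 clause(s); 4 remain; assigned so far: [4]
unit clause [-5] forces x5=F; simplify:
  satisfied 1 clause(s); 3 remain; assigned so far: [4, 5]
unit clause [-6] forces x6=F; simplify:
  drop 6 from [6, -1] -> [-1]
  satisfied 1 clause(s); 2 remain; assigned so far: [4, 5, 6]
unit clause [-1] forces x1=F; simplify:
  satisfied 2 clause(s); 0 remain; assigned so far: [1, 4, 5, 6]

Answer: x1=F x4=F x5=F x6=F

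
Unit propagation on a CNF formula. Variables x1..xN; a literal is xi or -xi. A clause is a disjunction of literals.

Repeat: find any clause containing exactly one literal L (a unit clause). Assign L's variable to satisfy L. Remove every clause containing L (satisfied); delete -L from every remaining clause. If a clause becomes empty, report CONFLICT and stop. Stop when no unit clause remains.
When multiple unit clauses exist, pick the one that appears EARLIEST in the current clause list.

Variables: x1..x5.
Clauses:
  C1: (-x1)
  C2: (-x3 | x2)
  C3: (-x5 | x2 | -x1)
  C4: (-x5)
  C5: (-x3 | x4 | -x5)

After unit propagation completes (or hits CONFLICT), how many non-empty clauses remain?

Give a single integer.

Answer: 1

Derivation:
unit clause [-1] forces x1=F; simplify:
  satisfied 2 clause(s); 3 remain; assigned so far: [1]
unit clause [-5] forces x5=F; simplify:
  satisfied 2 clause(s); 1 remain; assigned so far: [1, 5]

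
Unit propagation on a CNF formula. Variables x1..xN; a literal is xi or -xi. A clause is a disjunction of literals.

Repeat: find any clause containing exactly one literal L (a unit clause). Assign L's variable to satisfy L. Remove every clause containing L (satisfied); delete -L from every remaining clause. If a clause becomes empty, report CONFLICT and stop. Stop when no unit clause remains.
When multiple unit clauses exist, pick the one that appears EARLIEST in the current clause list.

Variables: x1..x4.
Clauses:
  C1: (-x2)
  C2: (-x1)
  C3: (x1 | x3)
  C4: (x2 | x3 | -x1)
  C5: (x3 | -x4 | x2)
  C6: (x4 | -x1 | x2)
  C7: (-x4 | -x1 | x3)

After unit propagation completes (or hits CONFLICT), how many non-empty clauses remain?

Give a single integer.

Answer: 0

Derivation:
unit clause [-2] forces x2=F; simplify:
  drop 2 from [2, 3, -1] -> [3, -1]
  drop 2 from [3, -4, 2] -> [3, -4]
  drop 2 from [4, -1, 2] -> [4, -1]
  satisfied 1 clause(s); 6 remain; assigned so far: [2]
unit clause [-1] forces x1=F; simplify:
  drop 1 from [1, 3] -> [3]
  satisfied 4 clause(s); 2 remain; assigned so far: [1, 2]
unit clause [3] forces x3=T; simplify:
  satisfied 2 clause(s); 0 remain; assigned so far: [1, 2, 3]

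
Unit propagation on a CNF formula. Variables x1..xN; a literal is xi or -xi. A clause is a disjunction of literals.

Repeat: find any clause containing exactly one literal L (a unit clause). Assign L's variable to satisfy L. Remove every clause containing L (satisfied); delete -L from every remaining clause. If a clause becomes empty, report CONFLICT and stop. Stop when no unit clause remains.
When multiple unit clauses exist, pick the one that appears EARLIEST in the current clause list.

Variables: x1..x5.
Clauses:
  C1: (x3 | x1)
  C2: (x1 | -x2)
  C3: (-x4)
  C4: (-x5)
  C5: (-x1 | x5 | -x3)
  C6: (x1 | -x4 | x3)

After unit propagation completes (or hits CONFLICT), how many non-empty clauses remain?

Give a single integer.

unit clause [-4] forces x4=F; simplify:
  satisfied 2 clause(s); 4 remain; assigned so far: [4]
unit clause [-5] forces x5=F; simplify:
  drop 5 from [-1, 5, -3] -> [-1, -3]
  satisfied 1 clause(s); 3 remain; assigned so far: [4, 5]

Answer: 3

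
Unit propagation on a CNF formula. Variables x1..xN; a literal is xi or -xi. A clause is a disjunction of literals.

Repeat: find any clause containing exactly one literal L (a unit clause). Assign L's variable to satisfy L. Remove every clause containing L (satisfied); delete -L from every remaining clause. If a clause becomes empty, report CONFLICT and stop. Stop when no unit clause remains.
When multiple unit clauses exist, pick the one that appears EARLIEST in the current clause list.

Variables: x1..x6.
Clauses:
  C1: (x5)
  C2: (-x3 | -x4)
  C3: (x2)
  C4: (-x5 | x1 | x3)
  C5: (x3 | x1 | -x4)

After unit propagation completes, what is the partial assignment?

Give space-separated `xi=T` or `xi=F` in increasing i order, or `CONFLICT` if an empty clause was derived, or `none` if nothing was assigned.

unit clause [5] forces x5=T; simplify:
  drop -5 from [-5, 1, 3] -> [1, 3]
  satisfied 1 clause(s); 4 remain; assigned so far: [5]
unit clause [2] forces x2=T; simplify:
  satisfied 1 clause(s); 3 remain; assigned so far: [2, 5]

Answer: x2=T x5=T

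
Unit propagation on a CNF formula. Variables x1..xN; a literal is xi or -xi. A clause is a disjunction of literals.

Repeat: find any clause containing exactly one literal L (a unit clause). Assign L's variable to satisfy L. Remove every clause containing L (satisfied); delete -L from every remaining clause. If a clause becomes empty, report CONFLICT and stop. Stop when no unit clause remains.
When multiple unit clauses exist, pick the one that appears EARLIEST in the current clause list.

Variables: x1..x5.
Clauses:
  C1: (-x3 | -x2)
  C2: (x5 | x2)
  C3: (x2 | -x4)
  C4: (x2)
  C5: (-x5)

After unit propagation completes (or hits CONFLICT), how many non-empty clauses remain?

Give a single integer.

unit clause [2] forces x2=T; simplify:
  drop -2 from [-3, -2] -> [-3]
  satisfied 3 clause(s); 2 remain; assigned so far: [2]
unit clause [-3] forces x3=F; simplify:
  satisfied 1 clause(s); 1 remain; assigned so far: [2, 3]
unit clause [-5] forces x5=F; simplify:
  satisfied 1 clause(s); 0 remain; assigned so far: [2, 3, 5]

Answer: 0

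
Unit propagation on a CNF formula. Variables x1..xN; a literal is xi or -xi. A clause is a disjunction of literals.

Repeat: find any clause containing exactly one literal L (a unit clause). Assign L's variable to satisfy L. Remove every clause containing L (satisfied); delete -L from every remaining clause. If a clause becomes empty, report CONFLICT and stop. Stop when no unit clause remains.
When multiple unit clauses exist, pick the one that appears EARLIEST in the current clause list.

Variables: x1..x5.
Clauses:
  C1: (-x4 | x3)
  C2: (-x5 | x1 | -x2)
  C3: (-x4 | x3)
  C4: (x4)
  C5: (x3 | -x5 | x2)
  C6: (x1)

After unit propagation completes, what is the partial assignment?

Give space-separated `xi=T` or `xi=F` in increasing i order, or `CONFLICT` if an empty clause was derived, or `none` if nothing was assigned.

Answer: x1=T x3=T x4=T

Derivation:
unit clause [4] forces x4=T; simplify:
  drop -4 from [-4, 3] -> [3]
  drop -4 from [-4, 3] -> [3]
  satisfied 1 clause(s); 5 remain; assigned so far: [4]
unit clause [3] forces x3=T; simplify:
  satisfied 3 clause(s); 2 remain; assigned so far: [3, 4]
unit clause [1] forces x1=T; simplify:
  satisfied 2 clause(s); 0 remain; assigned so far: [1, 3, 4]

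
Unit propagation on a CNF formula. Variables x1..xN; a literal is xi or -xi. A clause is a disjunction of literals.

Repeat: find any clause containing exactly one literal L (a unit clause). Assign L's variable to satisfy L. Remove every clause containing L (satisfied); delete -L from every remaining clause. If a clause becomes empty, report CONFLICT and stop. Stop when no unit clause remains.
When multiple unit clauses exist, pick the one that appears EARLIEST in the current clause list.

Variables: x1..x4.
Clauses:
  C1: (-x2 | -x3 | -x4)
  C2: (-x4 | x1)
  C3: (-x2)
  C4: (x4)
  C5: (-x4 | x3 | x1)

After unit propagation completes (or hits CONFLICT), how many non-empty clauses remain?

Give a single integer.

unit clause [-2] forces x2=F; simplify:
  satisfied 2 clause(s); 3 remain; assigned so far: [2]
unit clause [4] forces x4=T; simplify:
  drop -4 from [-4, 1] -> [1]
  drop -4 from [-4, 3, 1] -> [3, 1]
  satisfied 1 clause(s); 2 remain; assigned so far: [2, 4]
unit clause [1] forces x1=T; simplify:
  satisfied 2 clause(s); 0 remain; assigned so far: [1, 2, 4]

Answer: 0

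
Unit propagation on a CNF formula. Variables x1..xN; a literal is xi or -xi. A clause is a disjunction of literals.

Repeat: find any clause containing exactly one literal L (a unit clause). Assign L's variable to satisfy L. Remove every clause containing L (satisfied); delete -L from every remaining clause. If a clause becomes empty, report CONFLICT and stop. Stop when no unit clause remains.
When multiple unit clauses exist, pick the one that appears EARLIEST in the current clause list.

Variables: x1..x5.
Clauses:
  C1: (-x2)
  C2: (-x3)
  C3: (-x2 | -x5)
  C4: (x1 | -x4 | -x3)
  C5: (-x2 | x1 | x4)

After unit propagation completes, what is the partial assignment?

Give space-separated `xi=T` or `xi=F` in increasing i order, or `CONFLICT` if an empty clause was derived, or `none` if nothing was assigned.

Answer: x2=F x3=F

Derivation:
unit clause [-2] forces x2=F; simplify:
  satisfied 3 clause(s); 2 remain; assigned so far: [2]
unit clause [-3] forces x3=F; simplify:
  satisfied 2 clause(s); 0 remain; assigned so far: [2, 3]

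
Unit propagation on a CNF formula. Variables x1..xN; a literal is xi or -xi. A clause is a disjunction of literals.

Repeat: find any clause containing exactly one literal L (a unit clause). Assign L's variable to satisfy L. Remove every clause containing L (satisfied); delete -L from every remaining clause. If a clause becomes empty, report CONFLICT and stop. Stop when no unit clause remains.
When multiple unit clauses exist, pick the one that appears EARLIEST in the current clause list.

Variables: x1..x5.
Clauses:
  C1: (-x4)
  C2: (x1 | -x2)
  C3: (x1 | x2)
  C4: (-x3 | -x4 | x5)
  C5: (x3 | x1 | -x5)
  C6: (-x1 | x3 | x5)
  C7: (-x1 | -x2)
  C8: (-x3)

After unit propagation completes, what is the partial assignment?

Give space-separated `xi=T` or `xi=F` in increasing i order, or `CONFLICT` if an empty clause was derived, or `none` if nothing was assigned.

Answer: x3=F x4=F

Derivation:
unit clause [-4] forces x4=F; simplify:
  satisfied 2 clause(s); 6 remain; assigned so far: [4]
unit clause [-3] forces x3=F; simplify:
  drop 3 from [3, 1, -5] -> [1, -5]
  drop 3 from [-1, 3, 5] -> [-1, 5]
  satisfied 1 clause(s); 5 remain; assigned so far: [3, 4]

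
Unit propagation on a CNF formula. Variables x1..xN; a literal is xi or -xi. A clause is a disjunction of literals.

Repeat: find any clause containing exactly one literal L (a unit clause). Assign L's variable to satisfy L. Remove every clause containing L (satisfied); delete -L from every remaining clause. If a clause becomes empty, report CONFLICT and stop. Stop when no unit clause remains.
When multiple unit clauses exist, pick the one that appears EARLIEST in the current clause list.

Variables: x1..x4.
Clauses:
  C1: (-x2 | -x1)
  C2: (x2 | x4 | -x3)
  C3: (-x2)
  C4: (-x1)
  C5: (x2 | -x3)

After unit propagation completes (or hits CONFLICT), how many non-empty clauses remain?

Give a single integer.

Answer: 0

Derivation:
unit clause [-2] forces x2=F; simplify:
  drop 2 from [2, 4, -3] -> [4, -3]
  drop 2 from [2, -3] -> [-3]
  satisfied 2 clause(s); 3 remain; assigned so far: [2]
unit clause [-1] forces x1=F; simplify:
  satisfied 1 clause(s); 2 remain; assigned so far: [1, 2]
unit clause [-3] forces x3=F; simplify:
  satisfied 2 clause(s); 0 remain; assigned so far: [1, 2, 3]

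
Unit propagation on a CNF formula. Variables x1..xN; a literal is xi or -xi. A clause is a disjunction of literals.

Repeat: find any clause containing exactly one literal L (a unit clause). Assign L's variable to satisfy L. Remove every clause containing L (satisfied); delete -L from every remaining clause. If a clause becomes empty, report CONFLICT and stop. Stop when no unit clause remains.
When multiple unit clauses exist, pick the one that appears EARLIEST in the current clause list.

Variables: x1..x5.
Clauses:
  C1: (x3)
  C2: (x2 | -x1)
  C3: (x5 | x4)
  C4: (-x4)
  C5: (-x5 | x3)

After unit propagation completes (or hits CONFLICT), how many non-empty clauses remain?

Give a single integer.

unit clause [3] forces x3=T; simplify:
  satisfied 2 clause(s); 3 remain; assigned so far: [3]
unit clause [-4] forces x4=F; simplify:
  drop 4 from [5, 4] -> [5]
  satisfied 1 clause(s); 2 remain; assigned so far: [3, 4]
unit clause [5] forces x5=T; simplify:
  satisfied 1 clause(s); 1 remain; assigned so far: [3, 4, 5]

Answer: 1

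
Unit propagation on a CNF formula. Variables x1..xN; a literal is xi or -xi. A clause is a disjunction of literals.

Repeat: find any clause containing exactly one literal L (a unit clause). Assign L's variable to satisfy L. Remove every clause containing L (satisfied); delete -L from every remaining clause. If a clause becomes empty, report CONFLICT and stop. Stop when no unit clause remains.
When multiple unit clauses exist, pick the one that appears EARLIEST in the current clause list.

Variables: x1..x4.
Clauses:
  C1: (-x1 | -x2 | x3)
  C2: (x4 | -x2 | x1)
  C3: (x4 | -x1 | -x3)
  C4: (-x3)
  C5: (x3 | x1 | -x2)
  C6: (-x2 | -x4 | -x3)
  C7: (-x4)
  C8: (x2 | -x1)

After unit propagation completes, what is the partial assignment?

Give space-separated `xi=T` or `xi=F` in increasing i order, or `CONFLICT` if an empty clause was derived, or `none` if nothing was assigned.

Answer: x3=F x4=F

Derivation:
unit clause [-3] forces x3=F; simplify:
  drop 3 from [-1, -2, 3] -> [-1, -2]
  drop 3 from [3, 1, -2] -> [1, -2]
  satisfied 3 clause(s); 5 remain; assigned so far: [3]
unit clause [-4] forces x4=F; simplify:
  drop 4 from [4, -2, 1] -> [-2, 1]
  satisfied 1 clause(s); 4 remain; assigned so far: [3, 4]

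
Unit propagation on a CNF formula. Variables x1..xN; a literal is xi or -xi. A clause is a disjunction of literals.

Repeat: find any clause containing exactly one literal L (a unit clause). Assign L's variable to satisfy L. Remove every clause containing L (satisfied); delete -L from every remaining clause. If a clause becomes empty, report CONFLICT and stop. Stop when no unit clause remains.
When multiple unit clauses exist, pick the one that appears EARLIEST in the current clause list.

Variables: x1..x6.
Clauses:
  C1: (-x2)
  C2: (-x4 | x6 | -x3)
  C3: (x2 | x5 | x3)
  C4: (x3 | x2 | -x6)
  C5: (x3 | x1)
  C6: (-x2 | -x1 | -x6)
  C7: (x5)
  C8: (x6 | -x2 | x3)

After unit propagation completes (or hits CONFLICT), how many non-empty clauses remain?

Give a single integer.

unit clause [-2] forces x2=F; simplify:
  drop 2 from [2, 5, 3] -> [5, 3]
  drop 2 from [3, 2, -6] -> [3, -6]
  satisfied 3 clause(s); 5 remain; assigned so far: [2]
unit clause [5] forces x5=T; simplify:
  satisfied 2 clause(s); 3 remain; assigned so far: [2, 5]

Answer: 3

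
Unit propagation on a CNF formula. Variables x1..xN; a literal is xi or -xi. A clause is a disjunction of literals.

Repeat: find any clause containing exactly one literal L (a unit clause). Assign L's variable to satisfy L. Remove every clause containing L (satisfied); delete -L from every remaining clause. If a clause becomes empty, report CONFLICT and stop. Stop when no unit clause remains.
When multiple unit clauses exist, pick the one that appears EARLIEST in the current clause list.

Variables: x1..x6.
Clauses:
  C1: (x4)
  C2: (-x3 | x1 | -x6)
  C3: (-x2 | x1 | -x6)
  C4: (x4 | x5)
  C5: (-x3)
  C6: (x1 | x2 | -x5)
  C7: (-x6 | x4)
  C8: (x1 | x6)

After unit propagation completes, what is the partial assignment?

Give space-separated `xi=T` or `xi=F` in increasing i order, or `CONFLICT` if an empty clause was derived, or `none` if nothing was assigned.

unit clause [4] forces x4=T; simplify:
  satisfied 3 clause(s); 5 remain; assigned so far: [4]
unit clause [-3] forces x3=F; simplify:
  satisfied 2 clause(s); 3 remain; assigned so far: [3, 4]

Answer: x3=F x4=T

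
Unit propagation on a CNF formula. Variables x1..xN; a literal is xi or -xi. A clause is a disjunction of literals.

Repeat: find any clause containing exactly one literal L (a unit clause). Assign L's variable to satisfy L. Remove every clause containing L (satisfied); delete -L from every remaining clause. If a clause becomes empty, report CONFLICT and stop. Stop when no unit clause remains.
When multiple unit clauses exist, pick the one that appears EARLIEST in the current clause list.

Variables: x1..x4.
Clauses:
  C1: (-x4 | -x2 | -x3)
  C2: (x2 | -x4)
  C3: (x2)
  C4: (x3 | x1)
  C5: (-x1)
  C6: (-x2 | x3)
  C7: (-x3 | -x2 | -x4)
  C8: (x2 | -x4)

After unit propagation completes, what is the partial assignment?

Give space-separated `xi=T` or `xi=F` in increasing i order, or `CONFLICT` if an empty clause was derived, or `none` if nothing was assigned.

unit clause [2] forces x2=T; simplify:
  drop -2 from [-4, -2, -3] -> [-4, -3]
  drop -2 from [-2, 3] -> [3]
  drop -2 from [-3, -2, -4] -> [-3, -4]
  satisfied 3 clause(s); 5 remain; assigned so far: [2]
unit clause [-1] forces x1=F; simplify:
  drop 1 from [3, 1] -> [3]
  satisfied 1 clause(s); 4 remain; assigned so far: [1, 2]
unit clause [3] forces x3=T; simplify:
  drop -3 from [-4, -3] -> [-4]
  drop -3 from [-3, -4] -> [-4]
  satisfied 2 clause(s); 2 remain; assigned so far: [1, 2, 3]
unit clause [-4] forces x4=F; simplify:
  satisfied 2 clause(s); 0 remain; assigned so far: [1, 2, 3, 4]

Answer: x1=F x2=T x3=T x4=F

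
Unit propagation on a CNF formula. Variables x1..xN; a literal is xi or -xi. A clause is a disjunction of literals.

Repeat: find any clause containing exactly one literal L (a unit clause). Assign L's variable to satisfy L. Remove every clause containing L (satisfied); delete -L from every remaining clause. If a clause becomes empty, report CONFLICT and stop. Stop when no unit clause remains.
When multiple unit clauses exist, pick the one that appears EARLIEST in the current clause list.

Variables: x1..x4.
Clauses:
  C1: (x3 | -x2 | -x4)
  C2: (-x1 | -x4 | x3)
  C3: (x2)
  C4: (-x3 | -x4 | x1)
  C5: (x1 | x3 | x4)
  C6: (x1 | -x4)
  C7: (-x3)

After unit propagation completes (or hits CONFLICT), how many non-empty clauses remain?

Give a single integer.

Answer: 0

Derivation:
unit clause [2] forces x2=T; simplify:
  drop -2 from [3, -2, -4] -> [3, -4]
  satisfied 1 clause(s); 6 remain; assigned so far: [2]
unit clause [-3] forces x3=F; simplify:
  drop 3 from [3, -4] -> [-4]
  drop 3 from [-1, -4, 3] -> [-1, -4]
  drop 3 from [1, 3, 4] -> [1, 4]
  satisfied 2 clause(s); 4 remain; assigned so far: [2, 3]
unit clause [-4] forces x4=F; simplify:
  drop 4 from [1, 4] -> [1]
  satisfied 3 clause(s); 1 remain; assigned so far: [2, 3, 4]
unit clause [1] forces x1=T; simplify:
  satisfied 1 clause(s); 0 remain; assigned so far: [1, 2, 3, 4]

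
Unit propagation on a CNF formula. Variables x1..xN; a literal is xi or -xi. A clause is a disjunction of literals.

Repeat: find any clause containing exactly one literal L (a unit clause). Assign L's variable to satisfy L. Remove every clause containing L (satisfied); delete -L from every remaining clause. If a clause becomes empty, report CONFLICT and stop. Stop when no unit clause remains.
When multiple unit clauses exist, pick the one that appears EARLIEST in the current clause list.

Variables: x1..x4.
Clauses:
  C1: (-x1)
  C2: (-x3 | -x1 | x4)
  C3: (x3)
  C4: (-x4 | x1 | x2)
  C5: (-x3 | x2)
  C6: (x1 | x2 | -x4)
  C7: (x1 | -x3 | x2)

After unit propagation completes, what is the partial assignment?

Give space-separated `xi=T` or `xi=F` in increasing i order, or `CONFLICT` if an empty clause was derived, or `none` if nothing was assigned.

unit clause [-1] forces x1=F; simplify:
  drop 1 from [-4, 1, 2] -> [-4, 2]
  drop 1 from [1, 2, -4] -> [2, -4]
  drop 1 from [1, -3, 2] -> [-3, 2]
  satisfied 2 clause(s); 5 remain; assigned so far: [1]
unit clause [3] forces x3=T; simplify:
  drop -3 from [-3, 2] -> [2]
  drop -3 from [-3, 2] -> [2]
  satisfied 1 clause(s); 4 remain; assigned so far: [1, 3]
unit clause [2] forces x2=T; simplify:
  satisfied 4 clause(s); 0 remain; assigned so far: [1, 2, 3]

Answer: x1=F x2=T x3=T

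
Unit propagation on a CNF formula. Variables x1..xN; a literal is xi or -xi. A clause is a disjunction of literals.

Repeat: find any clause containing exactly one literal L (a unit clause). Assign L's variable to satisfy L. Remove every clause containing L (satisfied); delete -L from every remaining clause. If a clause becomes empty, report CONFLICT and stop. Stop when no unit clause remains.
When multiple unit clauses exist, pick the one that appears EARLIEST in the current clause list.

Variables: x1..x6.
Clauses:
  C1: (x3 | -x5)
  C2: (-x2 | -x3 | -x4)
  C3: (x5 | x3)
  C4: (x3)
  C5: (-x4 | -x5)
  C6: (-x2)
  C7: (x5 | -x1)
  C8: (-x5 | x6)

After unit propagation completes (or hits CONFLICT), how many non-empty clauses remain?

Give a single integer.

unit clause [3] forces x3=T; simplify:
  drop -3 from [-2, -3, -4] -> [-2, -4]
  satisfied 3 clause(s); 5 remain; assigned so far: [3]
unit clause [-2] forces x2=F; simplify:
  satisfied 2 clause(s); 3 remain; assigned so far: [2, 3]

Answer: 3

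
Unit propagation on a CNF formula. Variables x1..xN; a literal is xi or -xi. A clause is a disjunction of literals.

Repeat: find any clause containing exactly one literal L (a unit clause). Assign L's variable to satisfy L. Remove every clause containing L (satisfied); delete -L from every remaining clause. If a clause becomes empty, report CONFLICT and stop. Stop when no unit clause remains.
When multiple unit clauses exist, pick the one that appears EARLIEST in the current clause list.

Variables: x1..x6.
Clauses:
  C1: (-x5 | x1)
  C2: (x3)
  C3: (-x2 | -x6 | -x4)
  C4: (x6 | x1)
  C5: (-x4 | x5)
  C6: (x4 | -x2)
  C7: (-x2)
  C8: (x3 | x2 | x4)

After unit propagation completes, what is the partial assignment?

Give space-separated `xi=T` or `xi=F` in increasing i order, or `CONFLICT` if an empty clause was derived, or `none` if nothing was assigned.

Answer: x2=F x3=T

Derivation:
unit clause [3] forces x3=T; simplify:
  satisfied 2 clause(s); 6 remain; assigned so far: [3]
unit clause [-2] forces x2=F; simplify:
  satisfied 3 clause(s); 3 remain; assigned so far: [2, 3]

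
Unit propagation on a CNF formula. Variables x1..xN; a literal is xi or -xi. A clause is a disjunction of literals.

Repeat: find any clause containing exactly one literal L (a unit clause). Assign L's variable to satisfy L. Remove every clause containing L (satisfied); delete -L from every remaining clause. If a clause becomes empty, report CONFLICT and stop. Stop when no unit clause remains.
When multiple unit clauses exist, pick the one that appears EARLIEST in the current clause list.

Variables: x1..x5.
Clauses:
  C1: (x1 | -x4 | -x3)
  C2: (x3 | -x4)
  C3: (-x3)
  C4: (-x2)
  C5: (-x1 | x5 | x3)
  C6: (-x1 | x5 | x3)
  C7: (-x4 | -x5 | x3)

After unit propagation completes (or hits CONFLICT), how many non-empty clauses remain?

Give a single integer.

unit clause [-3] forces x3=F; simplify:
  drop 3 from [3, -4] -> [-4]
  drop 3 from [-1, 5, 3] -> [-1, 5]
  drop 3 from [-1, 5, 3] -> [-1, 5]
  drop 3 from [-4, -5, 3] -> [-4, -5]
  satisfied 2 clause(s); 5 remain; assigned so far: [3]
unit clause [-4] forces x4=F; simplify:
  satisfied 2 clause(s); 3 remain; assigned so far: [3, 4]
unit clause [-2] forces x2=F; simplify:
  satisfied 1 clause(s); 2 remain; assigned so far: [2, 3, 4]

Answer: 2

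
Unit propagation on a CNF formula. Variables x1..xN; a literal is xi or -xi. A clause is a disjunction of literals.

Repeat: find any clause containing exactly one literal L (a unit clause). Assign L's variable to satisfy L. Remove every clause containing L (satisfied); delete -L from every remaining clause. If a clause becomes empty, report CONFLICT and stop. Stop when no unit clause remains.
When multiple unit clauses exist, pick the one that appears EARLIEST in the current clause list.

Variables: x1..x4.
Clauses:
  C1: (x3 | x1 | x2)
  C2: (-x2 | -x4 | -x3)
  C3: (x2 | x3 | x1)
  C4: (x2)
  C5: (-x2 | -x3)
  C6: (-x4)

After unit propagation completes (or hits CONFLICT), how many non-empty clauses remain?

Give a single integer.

unit clause [2] forces x2=T; simplify:
  drop -2 from [-2, -4, -3] -> [-4, -3]
  drop -2 from [-2, -3] -> [-3]
  satisfied 3 clause(s); 3 remain; assigned so far: [2]
unit clause [-3] forces x3=F; simplify:
  satisfied 2 clause(s); 1 remain; assigned so far: [2, 3]
unit clause [-4] forces x4=F; simplify:
  satisfied 1 clause(s); 0 remain; assigned so far: [2, 3, 4]

Answer: 0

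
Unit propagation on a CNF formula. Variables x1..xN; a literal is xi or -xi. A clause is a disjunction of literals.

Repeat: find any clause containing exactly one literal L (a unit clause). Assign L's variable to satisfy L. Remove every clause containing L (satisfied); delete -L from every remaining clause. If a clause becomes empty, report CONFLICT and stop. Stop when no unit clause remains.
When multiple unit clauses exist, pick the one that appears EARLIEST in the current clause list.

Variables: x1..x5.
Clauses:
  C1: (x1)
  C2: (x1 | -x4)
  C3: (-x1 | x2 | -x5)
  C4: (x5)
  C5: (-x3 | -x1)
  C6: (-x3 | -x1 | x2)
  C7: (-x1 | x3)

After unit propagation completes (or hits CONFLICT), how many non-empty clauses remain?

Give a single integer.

unit clause [1] forces x1=T; simplify:
  drop -1 from [-1, 2, -5] -> [2, -5]
  drop -1 from [-3, -1] -> [-3]
  drop -1 from [-3, -1, 2] -> [-3, 2]
  drop -1 from [-1, 3] -> [3]
  satisfied 2 clause(s); 5 remain; assigned so far: [1]
unit clause [5] forces x5=T; simplify:
  drop -5 from [2, -5] -> [2]
  satisfied 1 clause(s); 4 remain; assigned so far: [1, 5]
unit clause [2] forces x2=T; simplify:
  satisfied 2 clause(s); 2 remain; assigned so far: [1, 2, 5]
unit clause [-3] forces x3=F; simplify:
  drop 3 from [3] -> [] (empty!)
  satisfied 1 clause(s); 1 remain; assigned so far: [1, 2, 3, 5]
CONFLICT (empty clause)

Answer: 0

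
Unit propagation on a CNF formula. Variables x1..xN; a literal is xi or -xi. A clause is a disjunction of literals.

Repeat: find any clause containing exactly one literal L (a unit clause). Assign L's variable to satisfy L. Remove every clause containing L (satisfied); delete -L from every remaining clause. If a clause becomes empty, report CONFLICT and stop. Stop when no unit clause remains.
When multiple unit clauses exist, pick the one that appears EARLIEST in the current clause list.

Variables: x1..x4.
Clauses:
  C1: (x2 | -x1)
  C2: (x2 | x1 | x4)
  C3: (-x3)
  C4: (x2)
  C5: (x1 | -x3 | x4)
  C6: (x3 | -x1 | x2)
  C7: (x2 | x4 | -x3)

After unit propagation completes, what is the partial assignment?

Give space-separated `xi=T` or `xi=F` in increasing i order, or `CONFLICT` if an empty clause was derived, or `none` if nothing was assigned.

unit clause [-3] forces x3=F; simplify:
  drop 3 from [3, -1, 2] -> [-1, 2]
  satisfied 3 clause(s); 4 remain; assigned so far: [3]
unit clause [2] forces x2=T; simplify:
  satisfied 4 clause(s); 0 remain; assigned so far: [2, 3]

Answer: x2=T x3=F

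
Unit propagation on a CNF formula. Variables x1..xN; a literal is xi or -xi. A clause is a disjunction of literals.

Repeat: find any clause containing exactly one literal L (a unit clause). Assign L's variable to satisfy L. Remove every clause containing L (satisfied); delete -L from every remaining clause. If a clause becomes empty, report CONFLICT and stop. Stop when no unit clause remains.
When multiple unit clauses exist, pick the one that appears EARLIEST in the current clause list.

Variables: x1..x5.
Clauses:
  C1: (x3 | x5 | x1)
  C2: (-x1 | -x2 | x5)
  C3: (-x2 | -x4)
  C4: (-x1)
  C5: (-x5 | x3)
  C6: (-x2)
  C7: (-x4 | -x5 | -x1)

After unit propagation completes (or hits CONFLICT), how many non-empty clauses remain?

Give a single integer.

Answer: 2

Derivation:
unit clause [-1] forces x1=F; simplify:
  drop 1 from [3, 5, 1] -> [3, 5]
  satisfied 3 clause(s); 4 remain; assigned so far: [1]
unit clause [-2] forces x2=F; simplify:
  satisfied 2 clause(s); 2 remain; assigned so far: [1, 2]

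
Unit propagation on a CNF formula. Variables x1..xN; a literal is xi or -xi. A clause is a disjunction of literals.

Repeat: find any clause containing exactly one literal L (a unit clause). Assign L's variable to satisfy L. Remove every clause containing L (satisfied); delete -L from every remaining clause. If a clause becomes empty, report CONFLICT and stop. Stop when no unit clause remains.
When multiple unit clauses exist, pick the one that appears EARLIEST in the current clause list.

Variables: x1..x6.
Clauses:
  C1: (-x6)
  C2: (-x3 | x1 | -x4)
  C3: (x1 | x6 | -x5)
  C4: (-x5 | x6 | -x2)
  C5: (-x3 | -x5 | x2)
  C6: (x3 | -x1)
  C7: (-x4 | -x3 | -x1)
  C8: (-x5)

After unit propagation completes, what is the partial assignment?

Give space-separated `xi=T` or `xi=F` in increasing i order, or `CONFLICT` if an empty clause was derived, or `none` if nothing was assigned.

unit clause [-6] forces x6=F; simplify:
  drop 6 from [1, 6, -5] -> [1, -5]
  drop 6 from [-5, 6, -2] -> [-5, -2]
  satisfied 1 clause(s); 7 remain; assigned so far: [6]
unit clause [-5] forces x5=F; simplify:
  satisfied 4 clause(s); 3 remain; assigned so far: [5, 6]

Answer: x5=F x6=F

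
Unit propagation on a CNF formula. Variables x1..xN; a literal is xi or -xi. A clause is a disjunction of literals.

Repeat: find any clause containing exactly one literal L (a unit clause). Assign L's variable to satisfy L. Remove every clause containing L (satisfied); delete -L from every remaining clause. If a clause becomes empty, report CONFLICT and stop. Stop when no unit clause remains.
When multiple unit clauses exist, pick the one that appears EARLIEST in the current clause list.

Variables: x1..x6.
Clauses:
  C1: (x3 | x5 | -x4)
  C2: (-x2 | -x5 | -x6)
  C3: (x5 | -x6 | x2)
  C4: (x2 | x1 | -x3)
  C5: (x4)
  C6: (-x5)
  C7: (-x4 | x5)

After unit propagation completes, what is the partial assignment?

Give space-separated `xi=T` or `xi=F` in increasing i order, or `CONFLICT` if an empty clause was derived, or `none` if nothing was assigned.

Answer: CONFLICT

Derivation:
unit clause [4] forces x4=T; simplify:
  drop -4 from [3, 5, -4] -> [3, 5]
  drop -4 from [-4, 5] -> [5]
  satisfied 1 clause(s); 6 remain; assigned so far: [4]
unit clause [-5] forces x5=F; simplify:
  drop 5 from [3, 5] -> [3]
  drop 5 from [5, -6, 2] -> [-6, 2]
  drop 5 from [5] -> [] (empty!)
  satisfied 2 clause(s); 4 remain; assigned so far: [4, 5]
CONFLICT (empty clause)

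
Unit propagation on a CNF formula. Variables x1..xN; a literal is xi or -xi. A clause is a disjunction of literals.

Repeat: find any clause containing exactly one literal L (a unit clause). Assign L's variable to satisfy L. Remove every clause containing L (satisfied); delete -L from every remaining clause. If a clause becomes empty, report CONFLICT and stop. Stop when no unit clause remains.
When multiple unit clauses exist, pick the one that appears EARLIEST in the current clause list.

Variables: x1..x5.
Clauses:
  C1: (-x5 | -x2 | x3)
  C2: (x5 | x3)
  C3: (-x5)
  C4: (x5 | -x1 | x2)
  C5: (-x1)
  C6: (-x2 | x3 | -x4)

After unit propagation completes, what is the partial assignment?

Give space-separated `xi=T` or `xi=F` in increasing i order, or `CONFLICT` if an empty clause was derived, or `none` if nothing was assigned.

Answer: x1=F x3=T x5=F

Derivation:
unit clause [-5] forces x5=F; simplify:
  drop 5 from [5, 3] -> [3]
  drop 5 from [5, -1, 2] -> [-1, 2]
  satisfied 2 clause(s); 4 remain; assigned so far: [5]
unit clause [3] forces x3=T; simplify:
  satisfied 2 clause(s); 2 remain; assigned so far: [3, 5]
unit clause [-1] forces x1=F; simplify:
  satisfied 2 clause(s); 0 remain; assigned so far: [1, 3, 5]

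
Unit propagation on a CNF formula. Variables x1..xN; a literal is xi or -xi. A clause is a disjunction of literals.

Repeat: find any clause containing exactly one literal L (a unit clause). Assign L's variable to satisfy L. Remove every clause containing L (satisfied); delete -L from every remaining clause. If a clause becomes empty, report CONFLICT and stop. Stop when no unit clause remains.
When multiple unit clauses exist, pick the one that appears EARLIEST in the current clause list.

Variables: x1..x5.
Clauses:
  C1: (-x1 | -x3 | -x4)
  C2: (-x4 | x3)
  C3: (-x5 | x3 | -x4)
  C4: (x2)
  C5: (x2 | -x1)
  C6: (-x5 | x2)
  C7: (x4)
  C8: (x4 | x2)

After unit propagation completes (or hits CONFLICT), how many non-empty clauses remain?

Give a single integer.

unit clause [2] forces x2=T; simplify:
  satisfied 4 clause(s); 4 remain; assigned so far: [2]
unit clause [4] forces x4=T; simplify:
  drop -4 from [-1, -3, -4] -> [-1, -3]
  drop -4 from [-4, 3] -> [3]
  drop -4 from [-5, 3, -4] -> [-5, 3]
  satisfied 1 clause(s); 3 remain; assigned so far: [2, 4]
unit clause [3] forces x3=T; simplify:
  drop -3 from [-1, -3] -> [-1]
  satisfied 2 clause(s); 1 remain; assigned so far: [2, 3, 4]
unit clause [-1] forces x1=F; simplify:
  satisfied 1 clause(s); 0 remain; assigned so far: [1, 2, 3, 4]

Answer: 0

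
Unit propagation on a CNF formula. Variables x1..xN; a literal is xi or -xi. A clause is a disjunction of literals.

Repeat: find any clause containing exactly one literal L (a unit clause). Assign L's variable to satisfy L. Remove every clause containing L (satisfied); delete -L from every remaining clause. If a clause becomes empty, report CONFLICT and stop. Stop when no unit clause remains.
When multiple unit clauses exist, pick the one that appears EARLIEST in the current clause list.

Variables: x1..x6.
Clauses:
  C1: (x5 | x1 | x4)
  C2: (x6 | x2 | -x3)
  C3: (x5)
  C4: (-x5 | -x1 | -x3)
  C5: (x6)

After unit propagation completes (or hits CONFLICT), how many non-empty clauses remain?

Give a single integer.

Answer: 1

Derivation:
unit clause [5] forces x5=T; simplify:
  drop -5 from [-5, -1, -3] -> [-1, -3]
  satisfied 2 clause(s); 3 remain; assigned so far: [5]
unit clause [6] forces x6=T; simplify:
  satisfied 2 clause(s); 1 remain; assigned so far: [5, 6]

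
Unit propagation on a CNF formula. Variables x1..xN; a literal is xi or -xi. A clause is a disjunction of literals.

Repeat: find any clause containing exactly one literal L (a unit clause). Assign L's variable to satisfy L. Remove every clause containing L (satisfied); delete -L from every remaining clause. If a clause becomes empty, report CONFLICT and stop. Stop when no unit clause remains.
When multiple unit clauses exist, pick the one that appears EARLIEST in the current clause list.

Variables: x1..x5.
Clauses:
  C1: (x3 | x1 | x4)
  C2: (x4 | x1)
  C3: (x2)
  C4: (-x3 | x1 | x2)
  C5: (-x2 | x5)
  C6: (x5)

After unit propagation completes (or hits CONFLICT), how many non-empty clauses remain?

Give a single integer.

Answer: 2

Derivation:
unit clause [2] forces x2=T; simplify:
  drop -2 from [-2, 5] -> [5]
  satisfied 2 clause(s); 4 remain; assigned so far: [2]
unit clause [5] forces x5=T; simplify:
  satisfied 2 clause(s); 2 remain; assigned so far: [2, 5]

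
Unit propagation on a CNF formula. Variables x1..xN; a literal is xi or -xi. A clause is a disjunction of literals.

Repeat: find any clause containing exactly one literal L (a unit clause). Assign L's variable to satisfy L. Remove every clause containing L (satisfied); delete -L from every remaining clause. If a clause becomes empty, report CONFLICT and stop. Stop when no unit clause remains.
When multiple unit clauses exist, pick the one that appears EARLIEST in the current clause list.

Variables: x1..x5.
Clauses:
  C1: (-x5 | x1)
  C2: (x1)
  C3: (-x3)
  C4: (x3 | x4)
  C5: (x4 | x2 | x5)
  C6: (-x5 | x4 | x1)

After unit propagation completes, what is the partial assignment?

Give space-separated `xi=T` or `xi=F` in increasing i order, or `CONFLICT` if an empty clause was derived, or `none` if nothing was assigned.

unit clause [1] forces x1=T; simplify:
  satisfied 3 clause(s); 3 remain; assigned so far: [1]
unit clause [-3] forces x3=F; simplify:
  drop 3 from [3, 4] -> [4]
  satisfied 1 clause(s); 2 remain; assigned so far: [1, 3]
unit clause [4] forces x4=T; simplify:
  satisfied 2 clause(s); 0 remain; assigned so far: [1, 3, 4]

Answer: x1=T x3=F x4=T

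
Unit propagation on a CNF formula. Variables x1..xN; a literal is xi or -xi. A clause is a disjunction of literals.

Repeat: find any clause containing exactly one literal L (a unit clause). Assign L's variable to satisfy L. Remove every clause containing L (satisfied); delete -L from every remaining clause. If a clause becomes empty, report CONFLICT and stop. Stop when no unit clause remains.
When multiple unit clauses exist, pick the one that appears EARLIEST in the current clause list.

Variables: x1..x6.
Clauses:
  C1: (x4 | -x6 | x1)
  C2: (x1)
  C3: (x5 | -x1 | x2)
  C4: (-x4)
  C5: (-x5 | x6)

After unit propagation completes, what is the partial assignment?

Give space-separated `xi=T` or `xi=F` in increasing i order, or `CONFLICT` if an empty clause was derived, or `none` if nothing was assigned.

unit clause [1] forces x1=T; simplify:
  drop -1 from [5, -1, 2] -> [5, 2]
  satisfied 2 clause(s); 3 remain; assigned so far: [1]
unit clause [-4] forces x4=F; simplify:
  satisfied 1 clause(s); 2 remain; assigned so far: [1, 4]

Answer: x1=T x4=F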